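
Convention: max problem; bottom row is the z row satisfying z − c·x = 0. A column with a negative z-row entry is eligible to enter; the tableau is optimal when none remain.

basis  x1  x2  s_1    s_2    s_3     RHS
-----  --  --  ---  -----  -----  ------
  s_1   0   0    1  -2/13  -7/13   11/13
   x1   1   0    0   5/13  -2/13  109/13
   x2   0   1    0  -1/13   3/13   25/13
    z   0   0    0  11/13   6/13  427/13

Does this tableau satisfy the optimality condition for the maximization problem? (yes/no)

yes

Every z-row coefficient is ≥ 0, so the tableau is optimal.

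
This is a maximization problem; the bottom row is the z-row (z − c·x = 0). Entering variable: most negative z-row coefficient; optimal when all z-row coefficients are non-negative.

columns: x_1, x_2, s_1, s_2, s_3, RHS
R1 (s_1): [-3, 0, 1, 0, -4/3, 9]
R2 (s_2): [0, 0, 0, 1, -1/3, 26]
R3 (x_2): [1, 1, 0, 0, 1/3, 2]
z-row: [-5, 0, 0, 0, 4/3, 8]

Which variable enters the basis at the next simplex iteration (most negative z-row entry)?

x_1

Negative z-row entries: x_1: -5.
The most negative is -5 in column x_1, so x_1 enters.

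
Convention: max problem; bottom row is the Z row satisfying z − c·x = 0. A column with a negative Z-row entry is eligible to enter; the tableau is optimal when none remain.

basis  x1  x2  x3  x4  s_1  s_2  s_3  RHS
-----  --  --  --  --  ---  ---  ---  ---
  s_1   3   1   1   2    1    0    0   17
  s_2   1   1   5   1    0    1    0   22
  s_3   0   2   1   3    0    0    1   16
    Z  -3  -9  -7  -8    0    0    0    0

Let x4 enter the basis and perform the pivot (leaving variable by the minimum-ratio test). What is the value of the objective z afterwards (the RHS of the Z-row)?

Ratio test on column x4 — row 1: 17/2 = 17/2; row 2: 22/1 = 22; row 3: 16/3 = 16/3. Minimum is 16/3 at row 3 (s_3 leaves); pivot element 3.
Pivot on row 3; the Z-row RHS becomes 0 − (-8)·(16/3) = 128/3.

128/3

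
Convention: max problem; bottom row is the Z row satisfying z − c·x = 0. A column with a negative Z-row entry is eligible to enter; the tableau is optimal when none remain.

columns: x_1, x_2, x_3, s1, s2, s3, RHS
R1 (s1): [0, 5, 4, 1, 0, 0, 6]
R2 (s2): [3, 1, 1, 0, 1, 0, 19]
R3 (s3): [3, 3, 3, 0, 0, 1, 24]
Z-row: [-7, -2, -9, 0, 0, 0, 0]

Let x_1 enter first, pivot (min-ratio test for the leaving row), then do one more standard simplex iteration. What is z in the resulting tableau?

163/3

Ratio test on column x_1 — row 1: entry 0 ≤ 0; row 2: 19/3 = 19/3; row 3: 24/3 = 8. Minimum is 19/3 at row 2 (s2 leaves); pivot element 3.
Pivot on row 2; the Z-row RHS becomes 0 − (-7)·(19/3) = 133/3.
Next entering variable (most negative Z-row entry -20/3): x_3.
Ratio test on column x_3 — row 1: 6/4 = 3/2; row 2: (19/3)/(1/3) = 19; row 3: 5/2 = 5/2. Minimum is 3/2 at row 1 (s1 leaves); pivot element 4.
After the second pivot the Z-row RHS is 133/3 − (-20/3)·(3/2) = 163/3.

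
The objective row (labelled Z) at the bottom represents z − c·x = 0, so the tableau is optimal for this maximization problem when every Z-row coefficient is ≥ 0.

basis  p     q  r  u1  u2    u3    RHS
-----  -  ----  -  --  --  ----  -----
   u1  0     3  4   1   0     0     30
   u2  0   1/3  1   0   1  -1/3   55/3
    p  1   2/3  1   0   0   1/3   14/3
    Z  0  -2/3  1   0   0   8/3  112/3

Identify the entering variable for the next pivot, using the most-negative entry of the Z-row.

q

Negative Z-row entries: q: -2/3.
The most negative is -2/3 in column q, so q enters.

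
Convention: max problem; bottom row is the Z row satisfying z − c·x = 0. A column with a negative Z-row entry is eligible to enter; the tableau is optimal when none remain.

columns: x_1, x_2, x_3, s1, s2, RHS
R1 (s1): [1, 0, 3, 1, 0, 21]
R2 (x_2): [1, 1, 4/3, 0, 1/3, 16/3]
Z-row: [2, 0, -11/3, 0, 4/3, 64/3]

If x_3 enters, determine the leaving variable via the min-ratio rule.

x_2

Column x_3 entries and ratios — s1: 21/3 = 7; x_2: (16/3)/(4/3) = 4.
Smallest ratio is 4 in the row of x_2, so x_2 leaves.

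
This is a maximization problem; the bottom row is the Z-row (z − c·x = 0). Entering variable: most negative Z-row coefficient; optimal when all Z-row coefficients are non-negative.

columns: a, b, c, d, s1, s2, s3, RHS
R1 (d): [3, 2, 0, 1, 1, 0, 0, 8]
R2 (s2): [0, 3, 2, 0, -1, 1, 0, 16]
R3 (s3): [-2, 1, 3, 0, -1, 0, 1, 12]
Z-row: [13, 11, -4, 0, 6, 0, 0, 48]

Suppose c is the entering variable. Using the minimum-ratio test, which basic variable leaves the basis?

Column c entries and ratios — d: 0 ≤ 0, skip; s2: 16/2 = 8; s3: 12/3 = 4.
Smallest ratio is 4 in the row of s3, so s3 leaves.

s3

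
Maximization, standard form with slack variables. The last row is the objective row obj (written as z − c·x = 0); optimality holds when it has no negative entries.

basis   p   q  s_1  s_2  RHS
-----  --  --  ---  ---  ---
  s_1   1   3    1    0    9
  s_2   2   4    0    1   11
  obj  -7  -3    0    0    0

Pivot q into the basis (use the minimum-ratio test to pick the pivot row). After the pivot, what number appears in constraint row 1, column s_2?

Ratio test on column q — row 1: 9/3 = 3; row 2: 11/4 = 11/4. Minimum is 11/4 at row 2 (s_2 leaves); pivot element 4.
Divide row 2 by 4; eliminate column q from the other rows.
Row 1 update in column s_2: 0 − 3·(1/4) = -3/4.

-3/4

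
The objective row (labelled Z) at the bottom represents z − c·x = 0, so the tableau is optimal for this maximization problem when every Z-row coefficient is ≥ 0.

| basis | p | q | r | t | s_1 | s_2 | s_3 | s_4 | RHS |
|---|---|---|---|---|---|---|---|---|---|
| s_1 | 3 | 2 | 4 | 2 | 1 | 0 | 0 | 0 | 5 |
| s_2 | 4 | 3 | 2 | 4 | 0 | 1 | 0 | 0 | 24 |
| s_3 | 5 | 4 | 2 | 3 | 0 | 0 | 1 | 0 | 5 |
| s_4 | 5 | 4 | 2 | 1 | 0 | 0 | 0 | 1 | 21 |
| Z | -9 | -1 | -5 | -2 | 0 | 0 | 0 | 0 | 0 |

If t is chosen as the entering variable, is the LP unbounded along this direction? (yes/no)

Column t has positive entries in row(s) 1, 2, 3, 4, so the ratio test bounds it — not unbounded.

no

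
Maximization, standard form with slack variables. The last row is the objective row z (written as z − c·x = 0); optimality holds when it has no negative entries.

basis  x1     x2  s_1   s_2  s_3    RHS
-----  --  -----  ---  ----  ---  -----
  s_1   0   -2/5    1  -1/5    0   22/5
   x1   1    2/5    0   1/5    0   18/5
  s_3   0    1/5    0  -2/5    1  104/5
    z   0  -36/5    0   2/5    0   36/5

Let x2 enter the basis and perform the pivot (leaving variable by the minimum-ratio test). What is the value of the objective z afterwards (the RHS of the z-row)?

72

Ratio test on column x2 — row 1: entry -2/5 ≤ 0; row 2: (18/5)/(2/5) = 9; row 3: (104/5)/(1/5) = 104. Minimum is 9 at row 2 (x1 leaves); pivot element 2/5.
Pivot on row 2; the z-row RHS becomes 36/5 − (-36/5)·9 = 72.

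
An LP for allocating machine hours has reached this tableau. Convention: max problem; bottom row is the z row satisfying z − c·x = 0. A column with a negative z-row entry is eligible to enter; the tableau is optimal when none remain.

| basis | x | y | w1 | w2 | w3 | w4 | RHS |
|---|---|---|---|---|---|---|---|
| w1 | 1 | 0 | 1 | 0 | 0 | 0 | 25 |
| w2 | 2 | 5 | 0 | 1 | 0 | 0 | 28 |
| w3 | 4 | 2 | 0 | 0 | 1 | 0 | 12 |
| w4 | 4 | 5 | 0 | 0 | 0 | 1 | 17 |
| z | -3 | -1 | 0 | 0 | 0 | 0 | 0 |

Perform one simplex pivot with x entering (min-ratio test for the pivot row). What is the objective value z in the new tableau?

Ratio test on column x — row 1: 25/1 = 25; row 2: 28/2 = 14; row 3: 12/4 = 3; row 4: 17/4 = 17/4. Minimum is 3 at row 3 (w3 leaves); pivot element 4.
Pivot on row 3; the z-row RHS becomes 0 − (-3)·3 = 9.

9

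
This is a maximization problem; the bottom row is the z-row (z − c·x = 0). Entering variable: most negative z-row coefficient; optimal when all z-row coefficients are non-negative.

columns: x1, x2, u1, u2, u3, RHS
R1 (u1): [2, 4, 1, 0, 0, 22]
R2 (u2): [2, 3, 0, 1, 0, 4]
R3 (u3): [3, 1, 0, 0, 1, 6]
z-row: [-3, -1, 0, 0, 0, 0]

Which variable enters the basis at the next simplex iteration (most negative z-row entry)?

Negative z-row entries: x1: -3, x2: -1.
The most negative is -3 in column x1, so x1 enters.

x1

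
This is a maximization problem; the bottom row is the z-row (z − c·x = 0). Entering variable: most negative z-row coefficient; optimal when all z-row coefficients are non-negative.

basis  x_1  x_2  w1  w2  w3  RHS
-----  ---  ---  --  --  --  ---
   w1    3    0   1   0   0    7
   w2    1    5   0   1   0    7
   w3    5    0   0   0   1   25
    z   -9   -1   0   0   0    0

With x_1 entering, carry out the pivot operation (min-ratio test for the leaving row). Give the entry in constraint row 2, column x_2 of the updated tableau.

Ratio test on column x_1 — row 1: 7/3 = 7/3; row 2: 7/1 = 7; row 3: 25/5 = 5. Minimum is 7/3 at row 1 (w1 leaves); pivot element 3.
Divide row 1 by 3; eliminate column x_1 from the other rows.
Row 2 update in column x_2: 5 − 1·0 = 5.

5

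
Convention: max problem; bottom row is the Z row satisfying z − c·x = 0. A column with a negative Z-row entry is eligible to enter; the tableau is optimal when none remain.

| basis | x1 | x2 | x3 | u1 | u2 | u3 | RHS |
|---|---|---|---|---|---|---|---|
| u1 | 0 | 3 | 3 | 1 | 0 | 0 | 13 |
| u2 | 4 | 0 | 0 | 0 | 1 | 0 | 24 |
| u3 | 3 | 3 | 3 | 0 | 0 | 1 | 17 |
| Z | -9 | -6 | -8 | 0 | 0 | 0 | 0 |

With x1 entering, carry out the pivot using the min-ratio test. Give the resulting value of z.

51

Ratio test on column x1 — row 1: entry 0 ≤ 0; row 2: 24/4 = 6; row 3: 17/3 = 17/3. Minimum is 17/3 at row 3 (u3 leaves); pivot element 3.
Pivot on row 3; the Z-row RHS becomes 0 − (-9)·(17/3) = 51.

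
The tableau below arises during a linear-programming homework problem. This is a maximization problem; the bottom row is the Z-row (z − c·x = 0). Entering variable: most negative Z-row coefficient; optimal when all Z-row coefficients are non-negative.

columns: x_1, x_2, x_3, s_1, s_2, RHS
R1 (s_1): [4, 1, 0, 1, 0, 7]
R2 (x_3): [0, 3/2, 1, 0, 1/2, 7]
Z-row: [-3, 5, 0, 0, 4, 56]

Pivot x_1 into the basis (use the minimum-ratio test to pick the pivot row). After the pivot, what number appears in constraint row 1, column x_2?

1/4

Ratio test on column x_1 — row 1: 7/4 = 7/4; row 2: entry 0 ≤ 0. Minimum is 7/4 at row 1 (s_1 leaves); pivot element 4.
Divide row 1 by 4; eliminate column x_1 from the other rows.
In the new row 1, the x_2 entry is the old entry divided by the pivot: 1/4 = 1/4.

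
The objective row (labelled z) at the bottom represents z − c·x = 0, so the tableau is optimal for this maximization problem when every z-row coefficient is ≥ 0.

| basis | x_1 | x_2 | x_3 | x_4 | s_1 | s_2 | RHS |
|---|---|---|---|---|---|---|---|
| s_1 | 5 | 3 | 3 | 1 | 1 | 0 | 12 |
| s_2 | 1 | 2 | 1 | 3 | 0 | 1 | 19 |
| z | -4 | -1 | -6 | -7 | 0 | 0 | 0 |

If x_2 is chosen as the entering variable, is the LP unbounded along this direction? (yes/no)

no

Column x_2 has positive entries in row(s) 1, 2, so the ratio test bounds it — not unbounded.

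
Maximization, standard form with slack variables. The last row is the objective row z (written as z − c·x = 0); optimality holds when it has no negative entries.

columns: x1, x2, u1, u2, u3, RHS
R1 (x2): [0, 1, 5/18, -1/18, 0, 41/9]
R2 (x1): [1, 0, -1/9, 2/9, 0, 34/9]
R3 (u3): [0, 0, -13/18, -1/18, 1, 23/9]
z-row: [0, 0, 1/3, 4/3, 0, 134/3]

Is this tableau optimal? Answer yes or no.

yes

Every z-row coefficient is ≥ 0, so the tableau is optimal.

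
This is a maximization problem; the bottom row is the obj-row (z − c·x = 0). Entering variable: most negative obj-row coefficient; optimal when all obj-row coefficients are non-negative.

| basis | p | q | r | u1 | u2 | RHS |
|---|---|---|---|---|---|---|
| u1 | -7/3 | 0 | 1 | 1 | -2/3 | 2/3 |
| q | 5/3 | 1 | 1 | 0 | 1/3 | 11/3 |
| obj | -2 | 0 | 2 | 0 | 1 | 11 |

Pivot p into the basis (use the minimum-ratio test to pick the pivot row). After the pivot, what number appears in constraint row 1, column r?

Ratio test on column p — row 1: entry -7/3 ≤ 0; row 2: (11/3)/(5/3) = 11/5. Minimum is 11/5 at row 2 (q leaves); pivot element 5/3.
Divide row 2 by 5/3; eliminate column p from the other rows.
Row 1 update in column r: 1 − (-7/3)·(3/5) = 12/5.

12/5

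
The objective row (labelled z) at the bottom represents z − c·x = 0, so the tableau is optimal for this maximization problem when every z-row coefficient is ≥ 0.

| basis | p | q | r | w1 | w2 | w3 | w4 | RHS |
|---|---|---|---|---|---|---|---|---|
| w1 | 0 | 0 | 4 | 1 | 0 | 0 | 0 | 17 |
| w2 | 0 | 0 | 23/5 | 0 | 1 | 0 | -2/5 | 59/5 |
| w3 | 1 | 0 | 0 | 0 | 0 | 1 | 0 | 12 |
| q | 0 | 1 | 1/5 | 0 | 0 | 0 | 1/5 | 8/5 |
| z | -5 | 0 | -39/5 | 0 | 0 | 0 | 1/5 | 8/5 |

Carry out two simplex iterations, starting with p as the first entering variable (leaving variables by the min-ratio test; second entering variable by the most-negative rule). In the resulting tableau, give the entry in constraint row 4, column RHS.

Ratio test on column p — row 1: entry 0 ≤ 0; row 2: entry 0 ≤ 0; row 3: 12/1 = 12; row 4: entry 0 ≤ 0. Minimum is 12 at row 3 (w3 leaves); pivot element 1.
Divide row 3 by 1; eliminate column p from the other rows.
Second iteration: most negative z-row entry is -39/5 in column r, so r enters.
Ratio test on column r — row 1: 17/4 = 17/4; row 2: (59/5)/(23/5) = 59/23; row 3: entry 0 ≤ 0; row 4: (8/5)/(1/5) = 8. Minimum is 59/23 at row 2 (w2 leaves); pivot element 23/5.
Divide row 2 by 23/5; eliminate column r from the other rows.
After both pivots, the entry at constraint row 4, column RHS is 25/23.

25/23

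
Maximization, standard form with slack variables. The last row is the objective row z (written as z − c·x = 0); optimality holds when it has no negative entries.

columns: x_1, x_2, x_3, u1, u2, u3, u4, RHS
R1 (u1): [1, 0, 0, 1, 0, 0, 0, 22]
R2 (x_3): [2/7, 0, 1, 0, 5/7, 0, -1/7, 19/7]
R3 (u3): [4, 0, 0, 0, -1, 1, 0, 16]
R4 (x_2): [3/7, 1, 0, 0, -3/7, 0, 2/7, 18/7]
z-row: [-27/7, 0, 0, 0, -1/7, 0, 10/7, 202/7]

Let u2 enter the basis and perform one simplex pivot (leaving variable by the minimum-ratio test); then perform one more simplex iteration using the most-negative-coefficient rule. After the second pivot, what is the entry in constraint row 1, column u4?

1/22

Ratio test on column u2 — row 1: entry 0 ≤ 0; row 2: (19/7)/(5/7) = 19/5; row 3: entry -1 ≤ 0; row 4: entry -3/7 ≤ 0. Minimum is 19/5 at row 2 (x_3 leaves); pivot element 5/7.
Divide row 2 by 5/7; eliminate column u2 from the other rows.
Second iteration: most negative z-row entry is -19/5 in column x_1, so x_1 enters.
Ratio test on column x_1 — row 1: 22/1 = 22; row 2: (19/5)/(2/5) = 19/2; row 3: (99/5)/(22/5) = 9/2; row 4: (21/5)/(3/5) = 7. Minimum is 9/2 at row 3 (u3 leaves); pivot element 22/5.
Divide row 3 by 22/5; eliminate column x_1 from the other rows.
After both pivots, the entry at constraint row 1, column u4 is 1/22.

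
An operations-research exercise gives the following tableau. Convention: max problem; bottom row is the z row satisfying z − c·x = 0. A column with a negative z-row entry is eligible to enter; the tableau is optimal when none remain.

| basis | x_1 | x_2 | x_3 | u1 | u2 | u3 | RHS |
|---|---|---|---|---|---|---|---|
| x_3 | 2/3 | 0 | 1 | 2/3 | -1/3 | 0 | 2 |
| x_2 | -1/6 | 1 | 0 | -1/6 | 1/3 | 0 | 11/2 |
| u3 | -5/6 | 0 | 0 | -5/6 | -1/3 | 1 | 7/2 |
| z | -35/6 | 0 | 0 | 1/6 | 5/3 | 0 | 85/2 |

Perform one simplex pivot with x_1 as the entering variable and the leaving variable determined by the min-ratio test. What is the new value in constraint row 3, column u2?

Ratio test on column x_1 — row 1: 2/(2/3) = 3; row 2: entry -1/6 ≤ 0; row 3: entry -5/6 ≤ 0. Minimum is 3 at row 1 (x_3 leaves); pivot element 2/3.
Divide row 1 by 2/3; eliminate column x_1 from the other rows.
Row 3 update in column u2: -1/3 − (-5/6)·(-1/2) = -3/4.

-3/4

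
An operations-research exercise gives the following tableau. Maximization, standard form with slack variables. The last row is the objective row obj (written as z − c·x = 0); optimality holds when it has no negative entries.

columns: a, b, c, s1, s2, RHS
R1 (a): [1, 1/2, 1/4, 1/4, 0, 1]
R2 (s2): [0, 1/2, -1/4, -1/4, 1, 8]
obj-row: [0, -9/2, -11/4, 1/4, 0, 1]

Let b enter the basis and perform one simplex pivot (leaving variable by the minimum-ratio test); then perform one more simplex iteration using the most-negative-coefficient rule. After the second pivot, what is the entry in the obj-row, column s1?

Ratio test on column b — row 1: 1/(1/2) = 2; row 2: 8/(1/2) = 16. Minimum is 2 at row 1 (a leaves); pivot element 1/2.
Divide row 1 by 1/2; eliminate column b from the other rows.
Second iteration: most negative obj-row entry is -1/2 in column c, so c enters.
Ratio test on column c — row 1: 2/(1/2) = 4; row 2: entry -1/2 ≤ 0. Minimum is 4 at row 1 (b leaves); pivot element 1/2.
Divide row 1 by 1/2; eliminate column c from the other rows.
After both pivots, the entry at the obj-row, column s1 is 3.

3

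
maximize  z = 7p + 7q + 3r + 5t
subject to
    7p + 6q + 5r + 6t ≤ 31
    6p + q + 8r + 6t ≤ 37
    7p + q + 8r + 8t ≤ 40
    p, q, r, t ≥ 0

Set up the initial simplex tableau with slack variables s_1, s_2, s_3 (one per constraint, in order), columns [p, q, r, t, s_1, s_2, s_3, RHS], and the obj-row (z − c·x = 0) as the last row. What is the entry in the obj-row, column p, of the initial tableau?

The obj-row carries the negated objective coefficients: the p entry is -7.

-7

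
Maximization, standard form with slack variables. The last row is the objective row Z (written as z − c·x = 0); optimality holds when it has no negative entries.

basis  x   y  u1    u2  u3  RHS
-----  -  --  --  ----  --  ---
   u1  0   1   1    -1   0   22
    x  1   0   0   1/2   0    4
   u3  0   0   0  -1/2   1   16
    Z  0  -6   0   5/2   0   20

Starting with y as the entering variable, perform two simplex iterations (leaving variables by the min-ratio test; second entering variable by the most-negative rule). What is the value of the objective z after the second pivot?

Ratio test on column y — row 1: 22/1 = 22; row 2: entry 0 ≤ 0; row 3: entry 0 ≤ 0. Minimum is 22 at row 1 (u1 leaves); pivot element 1.
Pivot on row 1; the Z-row RHS becomes 20 − (-6)·22 = 152.
Next entering variable (most negative Z-row entry -7/2): u2.
Ratio test on column u2 — row 1: entry -1 ≤ 0; row 2: 4/(1/2) = 8; row 3: entry -1/2 ≤ 0. Minimum is 8 at row 2 (x leaves); pivot element 1/2.
After the second pivot the Z-row RHS is 152 − (-7/2)·8 = 180.

180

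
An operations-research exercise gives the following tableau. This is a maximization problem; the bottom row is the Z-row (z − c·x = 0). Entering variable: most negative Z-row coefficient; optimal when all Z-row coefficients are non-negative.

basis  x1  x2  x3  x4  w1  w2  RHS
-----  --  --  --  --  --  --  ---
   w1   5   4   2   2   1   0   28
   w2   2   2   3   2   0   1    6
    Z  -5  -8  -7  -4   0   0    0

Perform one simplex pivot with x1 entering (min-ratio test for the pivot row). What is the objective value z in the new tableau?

15

Ratio test on column x1 — row 1: 28/5 = 28/5; row 2: 6/2 = 3. Minimum is 3 at row 2 (w2 leaves); pivot element 2.
Pivot on row 2; the Z-row RHS becomes 0 − (-5)·3 = 15.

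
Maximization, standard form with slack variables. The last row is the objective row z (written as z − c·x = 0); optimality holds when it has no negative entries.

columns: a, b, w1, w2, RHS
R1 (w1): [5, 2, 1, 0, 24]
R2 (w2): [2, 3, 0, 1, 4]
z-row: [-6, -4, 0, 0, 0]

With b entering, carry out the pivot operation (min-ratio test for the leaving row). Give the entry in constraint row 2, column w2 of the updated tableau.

1/3

Ratio test on column b — row 1: 24/2 = 12; row 2: 4/3 = 4/3. Minimum is 4/3 at row 2 (w2 leaves); pivot element 3.
Divide row 2 by 3; eliminate column b from the other rows.
In the new row 2, the w2 entry is the old entry divided by the pivot: 1/3 = 1/3.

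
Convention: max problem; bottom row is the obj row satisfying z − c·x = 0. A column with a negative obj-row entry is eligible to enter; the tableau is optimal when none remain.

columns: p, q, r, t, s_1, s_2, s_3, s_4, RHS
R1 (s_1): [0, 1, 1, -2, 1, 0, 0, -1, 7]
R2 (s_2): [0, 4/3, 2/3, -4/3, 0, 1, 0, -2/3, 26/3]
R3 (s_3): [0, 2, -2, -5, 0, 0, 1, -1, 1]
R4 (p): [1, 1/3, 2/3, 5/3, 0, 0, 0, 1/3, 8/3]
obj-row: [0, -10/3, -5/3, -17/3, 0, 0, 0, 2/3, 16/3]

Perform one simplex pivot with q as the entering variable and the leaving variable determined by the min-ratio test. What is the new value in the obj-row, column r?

-5

Ratio test on column q — row 1: 7/1 = 7; row 2: (26/3)/(4/3) = 13/2; row 3: 1/2 = 1/2; row 4: (8/3)/(1/3) = 8. Minimum is 1/2 at row 3 (s_3 leaves); pivot element 2.
Divide row 3 by 2; eliminate column q from the other rows.
obj-row update in column r: -5/3 − (-10/3)·(-1) = -5.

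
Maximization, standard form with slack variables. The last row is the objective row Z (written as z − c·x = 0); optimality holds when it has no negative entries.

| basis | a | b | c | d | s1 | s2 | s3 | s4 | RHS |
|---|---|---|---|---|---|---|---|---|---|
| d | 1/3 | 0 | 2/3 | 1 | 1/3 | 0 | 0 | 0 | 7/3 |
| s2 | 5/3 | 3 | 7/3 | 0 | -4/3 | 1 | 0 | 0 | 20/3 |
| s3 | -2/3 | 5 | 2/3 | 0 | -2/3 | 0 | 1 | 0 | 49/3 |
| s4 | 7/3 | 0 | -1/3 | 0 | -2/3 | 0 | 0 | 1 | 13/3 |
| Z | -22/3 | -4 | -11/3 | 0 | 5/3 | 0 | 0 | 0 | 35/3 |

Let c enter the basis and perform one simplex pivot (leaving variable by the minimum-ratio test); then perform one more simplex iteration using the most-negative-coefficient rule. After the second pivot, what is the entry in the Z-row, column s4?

Ratio test on column c — row 1: (7/3)/(2/3) = 7/2; row 2: (20/3)/(7/3) = 20/7; row 3: (49/3)/(2/3) = 49/2; row 4: entry -1/3 ≤ 0. Minimum is 20/7 at row 2 (s2 leaves); pivot element 7/3.
Divide row 2 by 7/3; eliminate column c from the other rows.
Second iteration: most negative Z-row entry is -33/7 in column a, so a enters.
Ratio test on column a — row 1: entry -1/7 ≤ 0; row 2: (20/7)/(5/7) = 4; row 3: entry -8/7 ≤ 0; row 4: (37/7)/(18/7) = 37/18. Minimum is 37/18 at row 4 (s4 leaves); pivot element 18/7.
Divide row 4 by 18/7; eliminate column a from the other rows.
After both pivots, the entry at the Z-row, column s4 is 11/6.

11/6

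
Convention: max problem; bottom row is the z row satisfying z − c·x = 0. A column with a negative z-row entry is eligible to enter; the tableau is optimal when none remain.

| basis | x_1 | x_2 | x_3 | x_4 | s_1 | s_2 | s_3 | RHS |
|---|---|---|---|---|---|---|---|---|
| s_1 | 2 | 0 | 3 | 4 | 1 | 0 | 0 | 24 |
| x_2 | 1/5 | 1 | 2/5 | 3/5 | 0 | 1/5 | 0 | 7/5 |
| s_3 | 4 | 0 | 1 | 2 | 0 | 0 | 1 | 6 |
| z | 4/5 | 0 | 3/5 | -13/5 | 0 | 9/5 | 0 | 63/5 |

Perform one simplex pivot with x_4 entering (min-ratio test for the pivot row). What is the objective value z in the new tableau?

Ratio test on column x_4 — row 1: 24/4 = 6; row 2: (7/5)/(3/5) = 7/3; row 3: 6/2 = 3. Minimum is 7/3 at row 2 (x_2 leaves); pivot element 3/5.
Pivot on row 2; the z-row RHS becomes 63/5 − (-13/5)·(7/3) = 56/3.

56/3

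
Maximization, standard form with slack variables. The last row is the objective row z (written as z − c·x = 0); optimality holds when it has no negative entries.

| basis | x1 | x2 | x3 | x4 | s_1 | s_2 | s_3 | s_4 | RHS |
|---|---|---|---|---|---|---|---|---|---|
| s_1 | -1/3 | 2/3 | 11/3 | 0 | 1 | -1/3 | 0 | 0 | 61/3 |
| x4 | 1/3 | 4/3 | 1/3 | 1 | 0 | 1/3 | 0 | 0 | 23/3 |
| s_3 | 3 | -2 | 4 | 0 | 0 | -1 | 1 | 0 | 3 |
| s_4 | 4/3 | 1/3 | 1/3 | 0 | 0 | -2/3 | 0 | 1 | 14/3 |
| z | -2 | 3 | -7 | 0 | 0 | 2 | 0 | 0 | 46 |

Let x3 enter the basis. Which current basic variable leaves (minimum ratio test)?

s_3

Column x3 entries and ratios — s_1: (61/3)/(11/3) = 61/11; x4: (23/3)/(1/3) = 23; s_3: 3/4 = 3/4; s_4: (14/3)/(1/3) = 14.
Smallest ratio is 3/4 in the row of s_3, so s_3 leaves.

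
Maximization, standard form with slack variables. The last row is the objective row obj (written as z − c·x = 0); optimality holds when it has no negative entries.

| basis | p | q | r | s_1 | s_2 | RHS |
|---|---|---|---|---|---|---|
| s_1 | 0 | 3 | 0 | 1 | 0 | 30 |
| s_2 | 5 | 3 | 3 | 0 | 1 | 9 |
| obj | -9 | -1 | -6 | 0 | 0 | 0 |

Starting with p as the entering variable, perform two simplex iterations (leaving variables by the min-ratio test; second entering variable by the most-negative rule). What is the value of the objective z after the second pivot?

18

Ratio test on column p — row 1: entry 0 ≤ 0; row 2: 9/5 = 9/5. Minimum is 9/5 at row 2 (s_2 leaves); pivot element 5.
Pivot on row 2; the obj-row RHS becomes 0 − (-9)·(9/5) = 81/5.
Next entering variable (most negative obj-row entry -3/5): r.
Ratio test on column r — row 1: entry 0 ≤ 0; row 2: (9/5)/(3/5) = 3. Minimum is 3 at row 2 (p leaves); pivot element 3/5.
After the second pivot the obj-row RHS is 81/5 − (-3/5)·3 = 18.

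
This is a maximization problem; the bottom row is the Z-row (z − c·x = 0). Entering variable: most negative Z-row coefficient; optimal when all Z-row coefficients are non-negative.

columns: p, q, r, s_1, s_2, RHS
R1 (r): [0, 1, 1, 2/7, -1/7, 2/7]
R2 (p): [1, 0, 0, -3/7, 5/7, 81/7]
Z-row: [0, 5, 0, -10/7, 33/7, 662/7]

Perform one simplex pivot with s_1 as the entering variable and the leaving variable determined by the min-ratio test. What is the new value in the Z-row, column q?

10

Ratio test on column s_1 — row 1: (2/7)/(2/7) = 1; row 2: entry -3/7 ≤ 0. Minimum is 1 at row 1 (r leaves); pivot element 2/7.
Divide row 1 by 2/7; eliminate column s_1 from the other rows.
Z-row update in column q: 5 − (-10/7)·(7/2) = 10.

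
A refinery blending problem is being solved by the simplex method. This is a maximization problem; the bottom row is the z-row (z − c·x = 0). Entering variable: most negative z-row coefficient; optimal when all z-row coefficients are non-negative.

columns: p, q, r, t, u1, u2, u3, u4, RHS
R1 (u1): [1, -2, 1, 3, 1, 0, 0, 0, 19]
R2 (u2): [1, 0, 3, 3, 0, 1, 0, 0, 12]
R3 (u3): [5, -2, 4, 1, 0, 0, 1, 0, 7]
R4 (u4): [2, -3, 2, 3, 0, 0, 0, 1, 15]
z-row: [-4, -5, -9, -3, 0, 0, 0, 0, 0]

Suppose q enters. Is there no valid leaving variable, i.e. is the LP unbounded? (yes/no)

Every constraint-row entry in column q is ≤ 0, so increasing q is unbounded.

yes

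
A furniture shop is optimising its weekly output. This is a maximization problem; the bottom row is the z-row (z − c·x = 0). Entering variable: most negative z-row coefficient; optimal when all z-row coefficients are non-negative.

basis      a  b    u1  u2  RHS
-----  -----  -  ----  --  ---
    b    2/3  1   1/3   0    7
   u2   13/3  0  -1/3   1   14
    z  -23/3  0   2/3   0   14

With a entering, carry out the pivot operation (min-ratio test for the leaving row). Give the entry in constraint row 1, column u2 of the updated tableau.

Ratio test on column a — row 1: 7/(2/3) = 21/2; row 2: 14/(13/3) = 42/13. Minimum is 42/13 at row 2 (u2 leaves); pivot element 13/3.
Divide row 2 by 13/3; eliminate column a from the other rows.
Row 1 update in column u2: 0 − (2/3)·(3/13) = -2/13.

-2/13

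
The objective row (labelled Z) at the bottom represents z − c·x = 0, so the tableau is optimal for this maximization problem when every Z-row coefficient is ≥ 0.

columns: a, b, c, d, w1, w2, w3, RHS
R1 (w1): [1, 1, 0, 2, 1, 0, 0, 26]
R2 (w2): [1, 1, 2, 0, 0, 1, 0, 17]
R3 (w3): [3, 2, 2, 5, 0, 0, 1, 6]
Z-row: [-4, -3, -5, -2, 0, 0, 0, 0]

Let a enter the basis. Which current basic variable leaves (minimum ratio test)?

Column a entries and ratios — w1: 26/1 = 26; w2: 17/1 = 17; w3: 6/3 = 2.
Smallest ratio is 2 in the row of w3, so w3 leaves.

w3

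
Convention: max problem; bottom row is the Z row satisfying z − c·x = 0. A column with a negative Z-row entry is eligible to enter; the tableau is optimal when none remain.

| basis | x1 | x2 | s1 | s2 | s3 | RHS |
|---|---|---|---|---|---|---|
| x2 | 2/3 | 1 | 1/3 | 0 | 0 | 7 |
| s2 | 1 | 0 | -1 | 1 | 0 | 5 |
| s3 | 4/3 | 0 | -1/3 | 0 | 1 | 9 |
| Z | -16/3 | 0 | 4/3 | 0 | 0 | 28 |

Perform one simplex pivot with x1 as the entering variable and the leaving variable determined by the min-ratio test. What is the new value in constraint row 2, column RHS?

5

Ratio test on column x1 — row 1: 7/(2/3) = 21/2; row 2: 5/1 = 5; row 3: 9/(4/3) = 27/4. Minimum is 5 at row 2 (s2 leaves); pivot element 1.
Divide row 2 by 1; eliminate column x1 from the other rows.
In the new row 2, the RHS entry is the old entry divided by the pivot: 5/1 = 5.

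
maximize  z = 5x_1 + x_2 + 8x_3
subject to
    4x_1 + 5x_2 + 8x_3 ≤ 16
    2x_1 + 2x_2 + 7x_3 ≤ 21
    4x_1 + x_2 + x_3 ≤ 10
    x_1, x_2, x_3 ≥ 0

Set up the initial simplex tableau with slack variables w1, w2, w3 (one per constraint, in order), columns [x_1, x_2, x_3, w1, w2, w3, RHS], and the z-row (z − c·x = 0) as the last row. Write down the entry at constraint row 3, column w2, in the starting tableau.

0

Slack w2 belongs to constraint 2; its column is the unit vector e_2, so the entry in row 3 is 0.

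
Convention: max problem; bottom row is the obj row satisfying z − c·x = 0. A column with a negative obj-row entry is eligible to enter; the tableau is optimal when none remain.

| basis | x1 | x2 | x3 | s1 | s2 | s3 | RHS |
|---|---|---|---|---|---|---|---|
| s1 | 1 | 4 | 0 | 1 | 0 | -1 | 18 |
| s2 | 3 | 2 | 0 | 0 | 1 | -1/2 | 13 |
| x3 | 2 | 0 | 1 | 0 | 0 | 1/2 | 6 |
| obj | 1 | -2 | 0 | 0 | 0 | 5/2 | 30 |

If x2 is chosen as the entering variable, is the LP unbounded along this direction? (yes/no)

Column x2 has positive entries in row(s) 1, 2, so the ratio test bounds it — not unbounded.

no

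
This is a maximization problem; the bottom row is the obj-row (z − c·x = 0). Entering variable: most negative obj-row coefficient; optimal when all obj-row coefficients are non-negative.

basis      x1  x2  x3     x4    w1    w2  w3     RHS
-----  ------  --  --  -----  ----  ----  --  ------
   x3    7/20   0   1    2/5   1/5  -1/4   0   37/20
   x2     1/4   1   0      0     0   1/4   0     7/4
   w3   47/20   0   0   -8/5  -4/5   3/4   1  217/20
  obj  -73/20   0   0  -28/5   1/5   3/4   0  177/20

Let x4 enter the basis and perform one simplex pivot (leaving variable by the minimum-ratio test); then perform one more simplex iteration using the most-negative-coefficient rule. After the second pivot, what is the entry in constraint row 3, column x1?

Ratio test on column x4 — row 1: (37/20)/(2/5) = 37/8; row 2: entry 0 ≤ 0; row 3: entry -8/5 ≤ 0. Minimum is 37/8 at row 1 (x3 leaves); pivot element 2/5.
Divide row 1 by 2/5; eliminate column x4 from the other rows.
Second iteration: most negative obj-row entry is -11/4 in column w2, so w2 enters.
Ratio test on column w2 — row 1: entry -5/8 ≤ 0; row 2: (7/4)/(1/4) = 7; row 3: entry -1/4 ≤ 0. Minimum is 7 at row 2 (x2 leaves); pivot element 1/4.
Divide row 2 by 1/4; eliminate column w2 from the other rows.
After both pivots, the entry at constraint row 3, column x1 is 4.

4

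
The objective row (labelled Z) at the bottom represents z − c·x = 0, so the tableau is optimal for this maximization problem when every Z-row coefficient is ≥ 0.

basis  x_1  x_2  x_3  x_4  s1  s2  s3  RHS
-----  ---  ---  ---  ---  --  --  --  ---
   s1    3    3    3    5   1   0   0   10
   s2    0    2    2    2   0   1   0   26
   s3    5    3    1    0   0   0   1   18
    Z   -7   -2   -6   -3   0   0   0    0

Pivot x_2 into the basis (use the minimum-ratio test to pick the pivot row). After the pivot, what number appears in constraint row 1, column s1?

Ratio test on column x_2 — row 1: 10/3 = 10/3; row 2: 26/2 = 13; row 3: 18/3 = 6. Minimum is 10/3 at row 1 (s1 leaves); pivot element 3.
Divide row 1 by 3; eliminate column x_2 from the other rows.
In the new row 1, the s1 entry is the old entry divided by the pivot: 1/3 = 1/3.

1/3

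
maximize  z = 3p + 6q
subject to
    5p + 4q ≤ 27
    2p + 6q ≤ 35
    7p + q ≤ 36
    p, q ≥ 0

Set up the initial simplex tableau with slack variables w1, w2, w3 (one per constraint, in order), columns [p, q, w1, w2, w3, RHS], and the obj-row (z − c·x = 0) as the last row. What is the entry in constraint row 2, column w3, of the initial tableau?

Slack w3 belongs to constraint 3; its column is the unit vector e_3, so the entry in row 2 is 0.

0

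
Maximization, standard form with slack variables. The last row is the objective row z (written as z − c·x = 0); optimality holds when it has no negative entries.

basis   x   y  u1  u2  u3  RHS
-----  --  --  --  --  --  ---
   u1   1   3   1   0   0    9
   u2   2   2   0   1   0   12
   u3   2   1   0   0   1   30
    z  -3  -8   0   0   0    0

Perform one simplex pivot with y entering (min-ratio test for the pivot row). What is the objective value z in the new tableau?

24

Ratio test on column y — row 1: 9/3 = 3; row 2: 12/2 = 6; row 3: 30/1 = 30. Minimum is 3 at row 1 (u1 leaves); pivot element 3.
Pivot on row 1; the z-row RHS becomes 0 − (-8)·3 = 24.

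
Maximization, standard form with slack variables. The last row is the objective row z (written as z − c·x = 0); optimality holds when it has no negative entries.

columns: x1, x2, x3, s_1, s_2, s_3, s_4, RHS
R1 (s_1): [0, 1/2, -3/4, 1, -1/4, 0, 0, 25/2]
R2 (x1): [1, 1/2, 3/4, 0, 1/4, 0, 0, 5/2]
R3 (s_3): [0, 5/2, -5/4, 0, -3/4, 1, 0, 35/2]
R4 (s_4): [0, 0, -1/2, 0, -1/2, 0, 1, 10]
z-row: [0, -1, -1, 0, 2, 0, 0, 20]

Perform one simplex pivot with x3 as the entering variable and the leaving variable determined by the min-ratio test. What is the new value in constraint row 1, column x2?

1

Ratio test on column x3 — row 1: entry -3/4 ≤ 0; row 2: (5/2)/(3/4) = 10/3; row 3: entry -5/4 ≤ 0; row 4: entry -1/2 ≤ 0. Minimum is 10/3 at row 2 (x1 leaves); pivot element 3/4.
Divide row 2 by 3/4; eliminate column x3 from the other rows.
Row 1 update in column x2: 1/2 − (-3/4)·(2/3) = 1.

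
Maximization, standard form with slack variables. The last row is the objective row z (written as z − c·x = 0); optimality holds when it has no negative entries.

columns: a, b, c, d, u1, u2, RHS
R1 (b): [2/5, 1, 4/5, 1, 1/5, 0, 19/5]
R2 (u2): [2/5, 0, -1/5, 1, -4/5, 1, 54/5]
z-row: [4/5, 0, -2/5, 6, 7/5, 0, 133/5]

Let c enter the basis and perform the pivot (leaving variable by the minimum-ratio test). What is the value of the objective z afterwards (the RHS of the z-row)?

Ratio test on column c — row 1: (19/5)/(4/5) = 19/4; row 2: entry -1/5 ≤ 0. Minimum is 19/4 at row 1 (b leaves); pivot element 4/5.
Pivot on row 1; the z-row RHS becomes 133/5 − (-2/5)·(19/4) = 57/2.

57/2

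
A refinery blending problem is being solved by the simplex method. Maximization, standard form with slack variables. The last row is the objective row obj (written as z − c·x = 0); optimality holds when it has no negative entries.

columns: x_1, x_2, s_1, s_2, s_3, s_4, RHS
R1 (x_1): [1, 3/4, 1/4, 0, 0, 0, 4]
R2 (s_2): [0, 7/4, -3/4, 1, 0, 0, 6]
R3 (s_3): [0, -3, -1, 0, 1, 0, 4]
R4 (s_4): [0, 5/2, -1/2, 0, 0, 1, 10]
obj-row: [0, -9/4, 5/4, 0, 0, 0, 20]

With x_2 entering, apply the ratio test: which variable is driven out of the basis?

s_2

Column x_2 entries and ratios — x_1: 4/(3/4) = 16/3; s_2: 6/(7/4) = 24/7; s_3: -3 ≤ 0, skip; s_4: 10/(5/2) = 4.
Smallest ratio is 24/7 in the row of s_2, so s_2 leaves.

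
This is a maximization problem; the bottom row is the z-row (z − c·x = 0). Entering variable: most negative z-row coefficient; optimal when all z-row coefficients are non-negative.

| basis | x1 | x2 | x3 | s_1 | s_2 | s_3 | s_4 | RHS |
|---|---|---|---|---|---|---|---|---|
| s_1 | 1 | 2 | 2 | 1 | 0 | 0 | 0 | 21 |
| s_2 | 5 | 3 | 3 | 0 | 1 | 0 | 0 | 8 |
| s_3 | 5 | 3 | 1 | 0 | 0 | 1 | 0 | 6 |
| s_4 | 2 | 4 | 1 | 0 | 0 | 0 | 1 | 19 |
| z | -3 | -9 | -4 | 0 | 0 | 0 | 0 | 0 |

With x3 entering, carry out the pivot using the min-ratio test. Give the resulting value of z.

32/3

Ratio test on column x3 — row 1: 21/2 = 21/2; row 2: 8/3 = 8/3; row 3: 6/1 = 6; row 4: 19/1 = 19. Minimum is 8/3 at row 2 (s_2 leaves); pivot element 3.
Pivot on row 2; the z-row RHS becomes 0 − (-4)·(8/3) = 32/3.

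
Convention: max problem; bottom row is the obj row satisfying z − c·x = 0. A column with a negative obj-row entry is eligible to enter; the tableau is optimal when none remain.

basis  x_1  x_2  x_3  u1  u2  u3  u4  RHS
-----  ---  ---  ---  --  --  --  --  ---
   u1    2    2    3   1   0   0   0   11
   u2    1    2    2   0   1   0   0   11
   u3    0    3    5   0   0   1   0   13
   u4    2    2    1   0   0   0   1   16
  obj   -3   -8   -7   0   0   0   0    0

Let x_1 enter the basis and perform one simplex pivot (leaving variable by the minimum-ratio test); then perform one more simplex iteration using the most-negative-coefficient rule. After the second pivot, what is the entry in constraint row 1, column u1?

1/2

Ratio test on column x_1 — row 1: 11/2 = 11/2; row 2: 11/1 = 11; row 3: entry 0 ≤ 0; row 4: 16/2 = 8. Minimum is 11/2 at row 1 (u1 leaves); pivot element 2.
Divide row 1 by 2; eliminate column x_1 from the other rows.
Second iteration: most negative obj-row entry is -5 in column x_2, so x_2 enters.
Ratio test on column x_2 — row 1: (11/2)/1 = 11/2; row 2: (11/2)/1 = 11/2; row 3: 13/3 = 13/3; row 4: entry 0 ≤ 0. Minimum is 13/3 at row 3 (u3 leaves); pivot element 3.
Divide row 3 by 3; eliminate column x_2 from the other rows.
After both pivots, the entry at constraint row 1, column u1 is 1/2.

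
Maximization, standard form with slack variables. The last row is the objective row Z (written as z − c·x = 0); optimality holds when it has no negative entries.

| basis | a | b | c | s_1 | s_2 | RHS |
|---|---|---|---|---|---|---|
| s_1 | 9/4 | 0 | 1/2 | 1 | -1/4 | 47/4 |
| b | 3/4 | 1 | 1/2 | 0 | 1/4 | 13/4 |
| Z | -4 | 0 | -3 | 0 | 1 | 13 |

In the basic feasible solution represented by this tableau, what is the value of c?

c is not in the basis, so in the current basic feasible solution c = 0.

0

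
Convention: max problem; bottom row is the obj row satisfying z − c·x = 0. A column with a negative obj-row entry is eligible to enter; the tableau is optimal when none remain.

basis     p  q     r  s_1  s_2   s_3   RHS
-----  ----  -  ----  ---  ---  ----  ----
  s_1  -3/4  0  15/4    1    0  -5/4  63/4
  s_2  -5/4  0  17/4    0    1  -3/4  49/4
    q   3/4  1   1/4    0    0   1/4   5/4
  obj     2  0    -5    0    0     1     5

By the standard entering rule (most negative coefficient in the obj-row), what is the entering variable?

Negative obj-row entries: r: -5.
The most negative is -5 in column r, so r enters.

r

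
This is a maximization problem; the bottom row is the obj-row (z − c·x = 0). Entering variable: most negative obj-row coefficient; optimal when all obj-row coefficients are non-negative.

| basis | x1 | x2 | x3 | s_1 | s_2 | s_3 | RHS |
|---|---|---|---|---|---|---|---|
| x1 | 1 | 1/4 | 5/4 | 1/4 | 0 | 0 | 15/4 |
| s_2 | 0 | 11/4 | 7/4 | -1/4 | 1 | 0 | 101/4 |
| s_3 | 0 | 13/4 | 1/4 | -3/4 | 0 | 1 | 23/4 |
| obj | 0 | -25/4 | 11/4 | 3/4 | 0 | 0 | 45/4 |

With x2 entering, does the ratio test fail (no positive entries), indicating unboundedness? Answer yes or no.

no

Column x2 has positive entries in row(s) 1, 2, 3, so the ratio test bounds it — not unbounded.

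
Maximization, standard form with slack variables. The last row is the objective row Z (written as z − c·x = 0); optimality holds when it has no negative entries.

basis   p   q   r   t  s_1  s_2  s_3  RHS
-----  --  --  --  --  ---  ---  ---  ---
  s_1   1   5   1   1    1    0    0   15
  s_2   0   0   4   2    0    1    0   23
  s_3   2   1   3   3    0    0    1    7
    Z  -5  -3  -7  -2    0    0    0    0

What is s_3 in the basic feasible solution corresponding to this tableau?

7

s_3 is basic (row 3); its value is the RHS of that row, 7.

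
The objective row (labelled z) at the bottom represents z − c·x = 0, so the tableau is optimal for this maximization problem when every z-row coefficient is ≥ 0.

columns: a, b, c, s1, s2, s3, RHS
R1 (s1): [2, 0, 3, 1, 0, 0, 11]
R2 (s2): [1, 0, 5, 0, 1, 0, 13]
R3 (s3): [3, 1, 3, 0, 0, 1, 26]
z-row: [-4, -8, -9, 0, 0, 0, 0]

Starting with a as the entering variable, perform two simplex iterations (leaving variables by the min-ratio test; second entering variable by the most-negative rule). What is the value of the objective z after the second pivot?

Ratio test on column a — row 1: 11/2 = 11/2; row 2: 13/1 = 13; row 3: 26/3 = 26/3. Minimum is 11/2 at row 1 (s1 leaves); pivot element 2.
Pivot on row 1; the z-row RHS becomes 0 − (-4)·(11/2) = 22.
Next entering variable (most negative z-row entry -8): b.
Ratio test on column b — row 1: entry 0 ≤ 0; row 2: entry 0 ≤ 0; row 3: (19/2)/1 = 19/2. Minimum is 19/2 at row 3 (s3 leaves); pivot element 1.
After the second pivot the z-row RHS is 22 − (-8)·(19/2) = 98.

98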